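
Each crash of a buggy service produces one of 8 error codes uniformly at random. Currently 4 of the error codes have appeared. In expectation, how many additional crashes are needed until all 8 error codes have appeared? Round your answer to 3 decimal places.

16.667

From k distinct to k+1 distinct takes on average 8/(8-k) crashes.
Sum over k = 4,...,7: E = 8/4 + 8/3 + 8/2 + 8/1 = 16.6667.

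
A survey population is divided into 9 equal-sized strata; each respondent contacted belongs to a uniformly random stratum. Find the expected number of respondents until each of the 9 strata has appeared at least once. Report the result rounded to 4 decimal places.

The wait to go from k to k+1 distinct strata is geometric with mean 9/(9-k).
E[T] = 9/9 + 9/8 + 9/7 + ... + 9/2 + 9/1 = 9·H_{9}.
H_{9} = 2.82897, so E[T] = 25.46071.

25.4607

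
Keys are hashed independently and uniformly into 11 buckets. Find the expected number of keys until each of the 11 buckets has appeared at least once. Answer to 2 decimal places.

33.22

After k distinct buckets have appeared, the next key gives a new one with probability (11-k)/11, so the expected wait for the (k+1)-th is 11/(11-k).
E[T] = 11/11 + 11/10 + 11/9 + ... + 11/2 + 11/1 = 11·H_{11}.
H_{11} = 3.020, so E[T] = 33.219.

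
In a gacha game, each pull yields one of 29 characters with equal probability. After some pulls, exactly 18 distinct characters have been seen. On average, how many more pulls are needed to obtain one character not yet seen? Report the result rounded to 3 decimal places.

Each pull yields a new character with probability (29-18)/29 = 11/29, so the wait is geometric with mean 29/11.
E = 29/11 = 2.6364.

2.636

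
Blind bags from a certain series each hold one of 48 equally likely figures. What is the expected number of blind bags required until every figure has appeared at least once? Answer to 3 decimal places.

After k distinct figures have appeared, the next blind bag gives a new one with probability (48-k)/48, so the expected wait for the (k+1)-th is 48/(48-k).
E[T] = 48/48 + 48/47 + 48/46 + ... + 48/2 + 48/1 = 48·H_{48}.
H_{48} = 4.4588, so E[T] = 214.0223.

214.022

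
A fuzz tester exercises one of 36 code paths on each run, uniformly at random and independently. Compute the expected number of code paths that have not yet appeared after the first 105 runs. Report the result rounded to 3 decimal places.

For each code path, P(unseen after 105) = (35/36)^105 = 0.0519.
By linearity of expectation, E[unseen] = 36·(35/36)^105 = 1.8693.

1.869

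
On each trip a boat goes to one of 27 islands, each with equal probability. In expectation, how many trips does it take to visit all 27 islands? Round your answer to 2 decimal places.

105.07

The wait to go from k to k+1 distinct islands is geometric with mean 27/(27-k).
E[T] = 27/27 + 27/26 + 27/25 + ... + 27/2 + 27/1 = 27·H_{27}.
H_{27} = 3.891, so E[T] = 105.069.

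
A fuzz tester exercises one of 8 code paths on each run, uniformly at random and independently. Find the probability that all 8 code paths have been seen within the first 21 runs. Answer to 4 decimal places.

0.5793

By inclusion–exclusion over which code paths are missing,
P(all seen) = Σ_{j=0}^{8} (-1)^j C(8,j)((8-j)/8)^21
= 1.00000 - 0.48446 + 0.06660 - 0.00290 + 0.00003 - 0.00000 + 0.00000 - 0.00000 + 0.00000
= 0.57927.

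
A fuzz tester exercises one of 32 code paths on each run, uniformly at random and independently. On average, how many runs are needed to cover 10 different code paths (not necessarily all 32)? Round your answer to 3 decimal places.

Going from k to k+1 distinct takes a geometric number of runs with mean 32/(32-k).
Sum over k = 0,...,9: E = 32/32 + 32/31 + 32/30 + ... + 32/24 + 32/23 = 11.7658.

11.766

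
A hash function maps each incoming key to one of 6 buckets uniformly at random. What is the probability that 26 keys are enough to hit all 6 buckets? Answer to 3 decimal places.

0.948

Let A_i be the event that bucket i is missing after 26 keys. By inclusion–exclusion on the A_i,
P(all seen) = Σ_{j=0}^{6} (-1)^j C(6,j)((6-j)/6)^26
= 1.0000 - 0.0524 + 0.0004 - 0.0000 + 0.0000 - 0.0000 + 0.0000
= 0.9480.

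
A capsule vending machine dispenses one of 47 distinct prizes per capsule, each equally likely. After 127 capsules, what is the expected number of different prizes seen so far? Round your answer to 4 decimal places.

For each prize, P(seen in 127 capsules) = 1 - (46/47)^127 = 0.93486.
By linearity of expectation, E[distinct seen] = 47·(1 - (46/47)^127) = 43.93864.

43.9386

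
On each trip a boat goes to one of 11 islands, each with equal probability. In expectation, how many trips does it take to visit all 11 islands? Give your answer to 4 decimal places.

After k distinct islands have appeared, the next trip gives a new one with probability (11-k)/11, so the expected wait for the (k+1)-th is 11/(11-k).
E[T] = 11/11 + 11/10 + 11/9 + ... + 11/2 + 11/1 = 11·H_{11}.
H_{11} = 3.01988, so E[T] = 33.21865.

33.2187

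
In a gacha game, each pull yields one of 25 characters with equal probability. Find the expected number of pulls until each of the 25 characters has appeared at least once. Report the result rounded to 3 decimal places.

Split into phases: going from k distinct to k+1 distinct takes on average 25/(25-k) pulls.
E[T] = 25/25 + 25/24 + 25/23 + ... + 25/2 + 25/1 = 25·H_{25}.
H_{25} = 3.8160, so E[T] = 95.3990.

95.399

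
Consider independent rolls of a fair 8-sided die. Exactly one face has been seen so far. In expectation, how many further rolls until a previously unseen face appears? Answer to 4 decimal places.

1.1429

The number of rolls until the next new face is geometric with success probability 7/8, so its mean is 8/7.
E = 8/7 = 1.14286.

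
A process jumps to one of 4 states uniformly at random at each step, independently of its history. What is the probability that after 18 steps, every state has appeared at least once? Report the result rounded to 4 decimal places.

By inclusion–exclusion over which states are missing,
P(all seen) = Σ_{j=0}^{4} (-1)^j C(4,j)((4-j)/4)^18
= 1.00000 - 0.02255 + 0.00002 - 0.00000 + 0.00000
= 0.97747.

0.9775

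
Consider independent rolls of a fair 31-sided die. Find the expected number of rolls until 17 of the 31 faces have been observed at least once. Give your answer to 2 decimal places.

24.05

With k distinct faces already seen, the next new one arrives after an expected 31/(31-k) rolls.
Sum over k = 0,...,16: E = 31/31 + 31/30 + 31/29 + ... + 31/16 + 31/15 = 24.046.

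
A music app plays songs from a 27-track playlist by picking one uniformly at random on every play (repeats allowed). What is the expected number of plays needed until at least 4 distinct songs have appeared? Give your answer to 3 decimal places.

4.243

Going from k to k+1 distinct takes a geometric number of plays with mean 27/(27-k).
Sum over k = 0,...,3: E = 27/27 + 27/26 + 27/25 + 27/24 = 4.2435.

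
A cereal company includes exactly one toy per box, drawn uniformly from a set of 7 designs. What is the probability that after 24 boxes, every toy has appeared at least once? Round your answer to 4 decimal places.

Let A_i be the event that toy i is missing after 24 boxes. By inclusion–exclusion on the A_i,
P(all seen) = Σ_{j=0}^{7} (-1)^j C(7,j)((7-j)/7)^24
= 1.00000 - 0.17313 + 0.00653 - 0.00005 + 0.00000 - 0.00000 + 0.00000 - 0.00000
= 0.83335.

0.8334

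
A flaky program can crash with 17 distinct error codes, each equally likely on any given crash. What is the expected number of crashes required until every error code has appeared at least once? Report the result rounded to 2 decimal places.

After k distinct error codes have appeared, the next crash gives a new one with probability (17-k)/17, so the expected wait for the (k+1)-th is 17/(17-k).
E[T] = 17/17 + 17/16 + 17/15 + ... + 17/2 + 17/1 = 17·H_{17}.
H_{17} = 3.440, so E[T] = 58.472.

58.47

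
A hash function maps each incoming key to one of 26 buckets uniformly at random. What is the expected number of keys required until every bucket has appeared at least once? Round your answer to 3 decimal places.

Split into phases: going from k distinct to k+1 distinct takes on average 26/(26-k) keys.
E[T] = 26/26 + 26/25 + 26/24 + ... + 26/2 + 26/1 = 26·H_{26}.
H_{26} = 3.8544, so E[T] = 100.2149.

100.215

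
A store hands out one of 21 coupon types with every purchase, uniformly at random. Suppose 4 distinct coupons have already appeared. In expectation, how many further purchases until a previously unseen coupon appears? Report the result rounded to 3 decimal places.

1.235

The number of purchases until the next new coupon is geometric with success probability 17/21, so its mean is 21/17.
E = 21/17 = 1.2353.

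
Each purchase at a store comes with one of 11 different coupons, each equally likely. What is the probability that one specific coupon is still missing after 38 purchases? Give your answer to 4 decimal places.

Each purchase misses the fixed coupon with probability (11-1)/11 = 10/11, independently.
P(still missing after 38) = (10/11)^38 = 0.02673.

0.0267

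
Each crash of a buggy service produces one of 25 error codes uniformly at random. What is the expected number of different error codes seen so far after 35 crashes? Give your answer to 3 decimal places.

19.010

For each error code, P(seen in 35 crashes) = 1 - (24/25)^35 = 0.7604.
By linearity of expectation, E[distinct seen] = 25·(1 - (24/25)^35) = 19.0099.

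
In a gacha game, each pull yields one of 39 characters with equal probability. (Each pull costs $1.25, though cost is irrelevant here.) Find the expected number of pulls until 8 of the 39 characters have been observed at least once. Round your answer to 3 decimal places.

8.826

Going from k to k+1 distinct takes a geometric number of pulls with mean 39/(39-k).
Sum over k = 0,...,7: E = 39/39 + 39/38 + 39/37 + ... + 39/33 + 39/32 = 8.8256.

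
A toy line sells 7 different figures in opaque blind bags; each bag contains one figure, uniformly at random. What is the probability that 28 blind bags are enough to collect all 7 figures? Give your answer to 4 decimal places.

By inclusion–exclusion over which figures are missing,
P(all seen) = Σ_{j=0}^{7} (-1)^j C(7,j)((7-j)/7)^28
= 1.00000 - 0.09345 + 0.00170 - 0.00001 + 0.00000 - 0.00000 + 0.00000 - 0.00000
= 0.90824.

0.9082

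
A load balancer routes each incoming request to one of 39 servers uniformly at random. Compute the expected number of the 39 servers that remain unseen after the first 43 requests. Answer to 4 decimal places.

For each server, P(unseen after 43) = (38/39)^43 = 0.32728.
By linearity of expectation, E[unseen] = 39·(38/39)^43 = 12.76383.

12.7638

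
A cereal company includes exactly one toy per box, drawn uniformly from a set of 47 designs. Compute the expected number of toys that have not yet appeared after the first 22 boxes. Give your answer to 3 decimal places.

29.283

For each toy, P(unseen after 22) = (46/47)^22 = 0.6230.
By linearity of expectation, E[unseen] = 47·(46/47)^22 = 29.2831.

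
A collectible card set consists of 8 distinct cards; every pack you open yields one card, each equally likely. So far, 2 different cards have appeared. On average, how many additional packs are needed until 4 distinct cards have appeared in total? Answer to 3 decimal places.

With k distinct cards already seen, the next new one takes an expected 8/(8-k) packs.
Sum over k = 2,...,3: E = 8/6 + 8/5 = 2.9333.

2.933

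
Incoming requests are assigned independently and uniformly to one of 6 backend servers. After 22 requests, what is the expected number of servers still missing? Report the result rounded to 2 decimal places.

For each server, P(unseen after 22) = (5/6)^22 = 0.018.
By linearity of expectation, E[unseen] = 6·(5/6)^22 = 0.109.

0.11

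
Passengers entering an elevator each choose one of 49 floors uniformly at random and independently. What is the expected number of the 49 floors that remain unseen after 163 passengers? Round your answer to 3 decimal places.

For each floor, P(unseen after 163) = (48/49)^163 = 0.0347.
By linearity of expectation, E[unseen] = 49·(48/49)^163 = 1.7004.

1.700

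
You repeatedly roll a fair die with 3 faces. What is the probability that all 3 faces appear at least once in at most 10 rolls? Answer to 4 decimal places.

0.9480

By inclusion–exclusion over which faces are missing,
P(all seen) = Σ_{j=0}^{3} (-1)^j C(3,j)((3-j)/3)^10
= 1.00000 - 0.05202 + 0.00005 - 0.00000
= 0.94803.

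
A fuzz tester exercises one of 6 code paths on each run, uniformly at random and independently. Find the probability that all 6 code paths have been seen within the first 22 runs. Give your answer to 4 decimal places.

Let A_i be the event that code path i is missing after 22 runs. By inclusion–exclusion on the A_i,
P(all seen) = Σ_{j=0}^{6} (-1)^j C(6,j)((6-j)/6)^22
= 1.00000 - 0.10868 + 0.00200 - 0.00000 + 0.00000 - 0.00000 + 0.00000
= 0.89332.

0.8933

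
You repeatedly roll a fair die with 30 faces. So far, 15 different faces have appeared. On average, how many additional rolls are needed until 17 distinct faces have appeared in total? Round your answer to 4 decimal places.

The wait to go from k to k+1 distinct faces is geometric with mean 30/(30-k).
Sum over k = 15,...,16: E = 30/15 + 30/14 = 4.14286.

4.1429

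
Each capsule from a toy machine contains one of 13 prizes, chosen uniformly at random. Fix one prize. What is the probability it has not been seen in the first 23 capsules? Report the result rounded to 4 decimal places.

On each capsule the fixed prize fails to appear with probability 12/13.
P(still missing after 23) = (12/13)^23 = 0.15866.

0.1587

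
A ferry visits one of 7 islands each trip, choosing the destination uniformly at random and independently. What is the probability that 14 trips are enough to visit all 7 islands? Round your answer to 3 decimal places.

Let A_i be the event that island i is missing after 14 trips. By inclusion–exclusion on the A_i,
P(all seen) = Σ_{j=0}^{7} (-1)^j C(7,j)((7-j)/7)^14
= 1.0000 - 0.8088 + 0.1890 - 0.0139 + 0.0002 - 0.0000 + 0.0000 - 0.0000
= 0.3666.

0.367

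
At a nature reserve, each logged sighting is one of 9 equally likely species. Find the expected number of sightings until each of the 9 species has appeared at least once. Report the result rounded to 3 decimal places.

The wait to go from k to k+1 distinct species is geometric with mean 9/(9-k).
E[T] = 9/9 + 9/8 + 9/7 + ... + 9/2 + 9/1 = 9·H_{9}.
H_{9} = 2.8290, so E[T] = 25.4607.

25.461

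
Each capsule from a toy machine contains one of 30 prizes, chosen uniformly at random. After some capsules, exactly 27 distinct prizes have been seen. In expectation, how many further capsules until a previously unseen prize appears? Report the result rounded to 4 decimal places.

10.0000

The number of capsules until the next new prize is geometric with success probability 3/30, so its mean is 30/3.
E = 30/3 = 10.00000.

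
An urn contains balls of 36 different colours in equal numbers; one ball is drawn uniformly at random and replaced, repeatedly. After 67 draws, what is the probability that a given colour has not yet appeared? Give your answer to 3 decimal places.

On each draw the fixed colour fails to appear with probability 35/36.
P(still missing after 67) = (35/36)^67 = 0.1515.

0.151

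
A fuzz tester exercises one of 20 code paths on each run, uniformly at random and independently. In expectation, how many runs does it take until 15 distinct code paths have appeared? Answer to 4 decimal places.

With k distinct code paths already seen, the next new one arrives after an expected 20/(20-k) runs.
Sum over k = 0,...,14: E = 20/20 + 20/19 + 20/18 + ... + 20/7 + 20/6 = 26.28813.

26.2881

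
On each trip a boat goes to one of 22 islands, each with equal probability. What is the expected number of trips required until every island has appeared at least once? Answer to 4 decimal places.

81.1979

Split into phases: going from k distinct to k+1 distinct takes on average 22/(22-k) trips.
E[T] = 22/22 + 22/21 + 22/20 + ... + 22/2 + 22/1 = 22·H_{22}.
H_{22} = 3.69081, so E[T] = 81.19789.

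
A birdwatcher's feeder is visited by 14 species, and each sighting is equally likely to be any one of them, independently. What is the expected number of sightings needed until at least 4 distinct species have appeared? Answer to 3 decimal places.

4.516

With k distinct species already seen, the next new one arrives after an expected 14/(14-k) sightings.
Sum over k = 0,...,3: E = 14/14 + 14/13 + 14/12 + 14/11 = 4.5163.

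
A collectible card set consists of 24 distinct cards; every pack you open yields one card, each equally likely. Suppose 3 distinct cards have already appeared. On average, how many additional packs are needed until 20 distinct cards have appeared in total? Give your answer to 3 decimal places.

37.489

The wait to go from k to k+1 distinct cards is geometric with mean 24/(24-k).
Sum over k = 3,...,19: E = 24/21 + 24/20 + 24/19 + ... + 24/6 + 24/5 = 37.4886.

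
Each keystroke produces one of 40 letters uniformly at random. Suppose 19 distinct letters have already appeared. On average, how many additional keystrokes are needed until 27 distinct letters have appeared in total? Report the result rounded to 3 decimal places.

From k distinct to k+1 distinct takes on average 40/(40-k) keystrokes.
Sum over k = 19,...,26: E = 40/21 + 40/20 + 40/19 + ... + 40/15 + 40/14 = 18.6090.

18.609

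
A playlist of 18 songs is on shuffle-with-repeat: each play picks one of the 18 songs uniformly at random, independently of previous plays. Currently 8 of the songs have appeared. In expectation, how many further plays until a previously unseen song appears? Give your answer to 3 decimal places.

1.800

The number of plays until the next new song is geometric with success probability 10/18, so its mean is 18/10.
E = 18/10 = 1.8000.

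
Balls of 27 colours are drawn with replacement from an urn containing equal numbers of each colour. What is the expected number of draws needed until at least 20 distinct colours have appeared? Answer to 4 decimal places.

35.0622

With k distinct colours already seen, the next new one arrives after an expected 27/(27-k) draws.
Sum over k = 0,...,19: E = 27/27 + 27/26 + 27/25 + ... + 27/9 + 27/8 = 35.06219.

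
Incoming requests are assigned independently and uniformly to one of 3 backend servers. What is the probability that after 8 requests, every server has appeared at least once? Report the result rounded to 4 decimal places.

0.8834

By inclusion–exclusion over which servers are missing,
P(all seen) = Σ_{j=0}^{3} (-1)^j C(3,j)((3-j)/3)^8
= 1.00000 - 0.11706 + 0.00046 - 0.00000
= 0.88340.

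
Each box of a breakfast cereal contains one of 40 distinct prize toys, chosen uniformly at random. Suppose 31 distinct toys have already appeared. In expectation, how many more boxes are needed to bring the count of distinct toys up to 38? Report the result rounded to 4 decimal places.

53.1587

From k distinct to k+1 distinct takes on average 40/(40-k) boxes.
Sum over k = 31,...,37: E = 40/9 + 40/8 + 40/7 + ... + 40/4 + 40/3 = 53.15873.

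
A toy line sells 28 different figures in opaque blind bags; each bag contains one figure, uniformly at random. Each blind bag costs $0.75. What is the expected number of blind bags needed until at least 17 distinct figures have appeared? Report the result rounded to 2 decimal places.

25.40

With k distinct figures already seen, the next new one arrives after an expected 28/(28-k) blind bags.
Sum over k = 0,...,16: E = 28/28 + 28/27 + 28/26 + ... + 28/13 + 28/12 = 25.404.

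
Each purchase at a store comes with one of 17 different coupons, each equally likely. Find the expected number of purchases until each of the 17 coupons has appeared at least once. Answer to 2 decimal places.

58.47

The wait to go from k to k+1 distinct coupons is geometric with mean 17/(17-k).
E[T] = 17/17 + 17/16 + 17/15 + ... + 17/2 + 17/1 = 17·H_{17}.
H_{17} = 3.440, so E[T] = 58.472.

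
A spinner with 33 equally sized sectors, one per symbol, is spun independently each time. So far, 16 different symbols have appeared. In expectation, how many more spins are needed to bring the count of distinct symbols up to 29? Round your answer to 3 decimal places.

The wait to go from k to k+1 distinct symbols is geometric with mean 33/(33-k).
Sum over k = 16,...,28: E = 33/17 + 33/16 + 33/15 + ... + 33/6 + 33/5 = 44.7552.

44.755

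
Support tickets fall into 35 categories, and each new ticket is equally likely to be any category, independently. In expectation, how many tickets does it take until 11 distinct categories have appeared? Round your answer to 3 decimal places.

12.979

Going from k to k+1 distinct takes a geometric number of tickets with mean 35/(35-k).
Sum over k = 0,...,10: E = 35/35 + 35/34 + 35/33 + ... + 35/26 + 35/25 = 12.9788.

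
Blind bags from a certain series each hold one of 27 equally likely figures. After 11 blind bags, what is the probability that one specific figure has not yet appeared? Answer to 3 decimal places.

0.660

On each blind bag the fixed figure fails to appear with probability 26/27.
P(still missing after 11) = (26/27)^11 = 0.6602.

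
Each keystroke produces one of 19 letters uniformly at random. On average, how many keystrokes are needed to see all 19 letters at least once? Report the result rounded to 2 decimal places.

67.41

The wait to go from k to k+1 distinct letters is geometric with mean 19/(19-k).
E[T] = 19/19 + 19/18 + 19/17 + ... + 19/2 + 19/1 = 19·H_{19}.
H_{19} = 3.548, so E[T] = 67.407.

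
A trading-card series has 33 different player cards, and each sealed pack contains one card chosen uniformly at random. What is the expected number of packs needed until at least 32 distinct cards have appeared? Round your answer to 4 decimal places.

Going from k to k+1 distinct takes a geometric number of packs with mean 33/(33-k).
Sum over k = 0,...,31: E = 33/33 + 33/32 + 33/31 + ... + 33/3 + 33/2 = 101.93034.

101.9303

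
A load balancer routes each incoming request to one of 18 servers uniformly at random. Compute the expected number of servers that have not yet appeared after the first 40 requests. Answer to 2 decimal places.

For each server, P(unseen after 40) = (17/18)^40 = 0.102.
By linearity of expectation, E[unseen] = 18·(17/18)^40 = 1.829.

1.83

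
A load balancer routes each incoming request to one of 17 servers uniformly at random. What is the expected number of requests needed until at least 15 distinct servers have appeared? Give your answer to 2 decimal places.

32.97

Going from k to k+1 distinct takes a geometric number of requests with mean 17/(17-k).
Sum over k = 0,...,14: E = 17/17 + 17/16 + 17/15 + ... + 17/4 + 17/3 = 32.972.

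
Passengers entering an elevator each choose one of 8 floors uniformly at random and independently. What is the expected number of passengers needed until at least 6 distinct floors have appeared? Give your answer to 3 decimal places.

With k distinct floors already seen, the next new one arrives after an expected 8/(8-k) passengers.
Sum over k = 0,...,5: E = 8/8 + 8/7 + 8/6 + 8/5 + 8/4 + 8/3 = 9.7429.

9.743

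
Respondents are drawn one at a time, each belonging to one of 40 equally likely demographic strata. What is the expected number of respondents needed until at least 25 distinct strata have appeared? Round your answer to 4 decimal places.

With k distinct strata already seen, the next new one arrives after an expected 40/(40-k) respondents.
Sum over k = 0,...,24: E = 40/40 + 40/39 + 40/38 + ... + 40/17 + 40/16 = 38.41256.

38.4126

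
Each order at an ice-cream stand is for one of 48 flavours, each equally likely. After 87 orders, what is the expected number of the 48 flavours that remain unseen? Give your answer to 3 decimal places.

7.687

For each flavour, P(unseen after 87) = (47/48)^87 = 0.1601.
By linearity of expectation, E[unseen] = 48·(47/48)^87 = 7.6872.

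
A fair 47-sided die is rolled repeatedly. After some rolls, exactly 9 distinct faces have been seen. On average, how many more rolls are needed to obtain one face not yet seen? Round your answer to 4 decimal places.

The number of rolls until the next new face is geometric with success probability 38/47, so its mean is 47/38.
E = 47/38 = 1.23684.

1.2368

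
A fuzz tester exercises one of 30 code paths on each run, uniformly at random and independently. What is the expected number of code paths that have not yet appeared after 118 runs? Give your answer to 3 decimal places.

0.549

For each code path, P(unseen after 118) = (29/30)^118 = 0.0183.
By linearity of expectation, E[unseen] = 30·(29/30)^118 = 0.5493.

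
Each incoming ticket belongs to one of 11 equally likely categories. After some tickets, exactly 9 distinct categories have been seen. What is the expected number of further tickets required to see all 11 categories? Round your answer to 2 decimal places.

16.50

With k distinct categories already seen, the next new one takes an expected 11/(11-k) tickets.
Sum over k = 9,...,10: E = 11/2 + 11/1 = 16.500.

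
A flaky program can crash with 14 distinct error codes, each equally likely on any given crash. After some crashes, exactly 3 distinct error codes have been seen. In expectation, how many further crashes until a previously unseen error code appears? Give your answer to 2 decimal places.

1.27

The number of crashes until the next new error code is geometric with success probability 11/14, so its mean is 14/11.
E = 14/11 = 1.273.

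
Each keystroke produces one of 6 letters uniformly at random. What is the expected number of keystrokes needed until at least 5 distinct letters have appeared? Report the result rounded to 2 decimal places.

8.70

With k distinct letters already seen, the next new one arrives after an expected 6/(6-k) keystrokes.
Sum over k = 0,...,4: E = 6/6 + 6/5 + 6/4 + 6/3 + 6/2 = 8.700.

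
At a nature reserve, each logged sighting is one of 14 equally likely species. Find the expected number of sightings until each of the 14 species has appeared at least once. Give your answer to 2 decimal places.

The wait to go from k to k+1 distinct species is geometric with mean 14/(14-k).
E[T] = 14/14 + 14/13 + 14/12 + ... + 14/2 + 14/1 = 14·H_{14}.
H_{14} = 3.252, so E[T] = 45.522.

45.52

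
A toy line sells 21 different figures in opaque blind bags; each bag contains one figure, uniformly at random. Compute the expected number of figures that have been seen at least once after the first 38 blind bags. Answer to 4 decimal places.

For each figure, P(seen in 38 blind bags) = 1 - (20/21)^38 = 0.84339.
By linearity of expectation, E[distinct seen] = 21·(1 - (20/21)^38) = 17.71129.

17.7113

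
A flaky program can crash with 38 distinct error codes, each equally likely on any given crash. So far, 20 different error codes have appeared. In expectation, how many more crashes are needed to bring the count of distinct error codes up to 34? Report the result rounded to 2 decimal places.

The wait to go from k to k+1 distinct error codes is geometric with mean 38/(38-k).
Sum over k = 20,...,33: E = 38/18 + 38/17 + 38/16 + ... + 38/6 + 38/5 = 53.647.

53.65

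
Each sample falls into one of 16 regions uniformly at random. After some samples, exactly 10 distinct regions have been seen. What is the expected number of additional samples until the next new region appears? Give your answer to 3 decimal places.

The number of samples until the next new region is geometric with success probability 6/16, so its mean is 16/6.
E = 16/6 = 2.6667.

2.667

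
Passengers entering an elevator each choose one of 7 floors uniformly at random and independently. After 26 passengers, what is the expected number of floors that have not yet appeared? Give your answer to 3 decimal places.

0.127

For each floor, P(unseen after 26) = (6/7)^26 = 0.0182.
By linearity of expectation, E[unseen] = 7·(6/7)^26 = 0.1272.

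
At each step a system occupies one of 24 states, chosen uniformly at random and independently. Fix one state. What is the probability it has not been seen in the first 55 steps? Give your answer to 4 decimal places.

On each step the fixed state fails to appear with probability 23/24.
P(still missing after 55) = (23/24)^55 = 0.09625.

0.0963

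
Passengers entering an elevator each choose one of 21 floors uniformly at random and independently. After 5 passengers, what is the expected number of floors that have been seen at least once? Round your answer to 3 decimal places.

For each floor, P(seen in 5 passengers) = 1 - (20/21)^5 = 0.2165.
By linearity of expectation, E[distinct seen] = 21·(1 - (20/21)^5) = 4.5460.

4.546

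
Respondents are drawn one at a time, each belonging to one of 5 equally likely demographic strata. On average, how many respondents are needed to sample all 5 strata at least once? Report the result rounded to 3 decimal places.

11.417

Split into phases: going from k distinct to k+1 distinct takes on average 5/(5-k) respondents.
E[T] = 5/5 + 5/4 + 5/3 + 5/2 + 5/1 = 5·H_{5}.
H_{5} = 2.2833, so E[T] = 11.4167.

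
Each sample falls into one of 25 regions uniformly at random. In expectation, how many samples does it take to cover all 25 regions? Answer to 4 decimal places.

95.3990

The wait to go from k to k+1 distinct regions is geometric with mean 25/(25-k).
E[T] = 25/25 + 25/24 + 25/23 + ... + 25/2 + 25/1 = 25·H_{25}.
H_{25} = 3.81596, so E[T] = 95.39895.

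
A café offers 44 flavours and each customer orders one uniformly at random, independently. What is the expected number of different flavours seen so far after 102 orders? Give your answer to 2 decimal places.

39.78

For each flavour, P(seen in 102 orders) = 1 - (43/44)^102 = 0.904.
By linearity of expectation, E[distinct seen] = 44·(1 - (43/44)^102) = 39.782.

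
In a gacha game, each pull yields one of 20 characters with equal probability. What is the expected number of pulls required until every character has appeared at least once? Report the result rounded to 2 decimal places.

71.95

The wait to go from k to k+1 distinct characters is geometric with mean 20/(20-k).
E[T] = 20/20 + 20/19 + 20/18 + ... + 20/2 + 20/1 = 20·H_{20}.
H_{20} = 3.598, so E[T] = 71.955.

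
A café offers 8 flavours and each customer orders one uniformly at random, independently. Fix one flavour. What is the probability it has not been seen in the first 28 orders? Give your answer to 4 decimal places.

0.0238

Each order misses the fixed flavour with probability (8-1)/8 = 7/8, independently.
P(still missing after 28) = (7/8)^28 = 0.02378.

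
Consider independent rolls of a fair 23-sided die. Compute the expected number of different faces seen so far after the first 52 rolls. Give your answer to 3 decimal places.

20.720

For each face, P(seen in 52 rolls) = 1 - (22/23)^52 = 0.9009.
By linearity of expectation, E[distinct seen] = 23·(1 - (22/23)^52) = 20.7204.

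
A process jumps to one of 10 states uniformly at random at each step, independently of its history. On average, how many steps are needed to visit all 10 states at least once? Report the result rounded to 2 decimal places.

The wait to go from k to k+1 distinct states is geometric with mean 10/(10-k).
E[T] = 10/10 + 10/9 + 10/8 + ... + 10/2 + 10/1 = 10·H_{10}.
H_{10} = 2.929, so E[T] = 29.290.

29.29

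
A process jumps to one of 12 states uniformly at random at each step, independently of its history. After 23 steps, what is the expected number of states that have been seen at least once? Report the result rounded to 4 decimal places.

For each state, P(seen in 23 steps) = 1 - (11/12)^23 = 0.86484.
By linearity of expectation, E[distinct seen] = 12·(1 - (11/12)^23) = 10.37802.

10.3780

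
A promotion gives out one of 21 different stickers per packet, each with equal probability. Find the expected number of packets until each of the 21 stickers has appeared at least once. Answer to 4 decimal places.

Split into phases: going from k distinct to k+1 distinct takes on average 21/(21-k) packets.
E[T] = 21/21 + 21/20 + 21/19 + ... + 21/2 + 21/1 = 21·H_{21}.
H_{21} = 3.64536, so E[T] = 76.55253.

76.5525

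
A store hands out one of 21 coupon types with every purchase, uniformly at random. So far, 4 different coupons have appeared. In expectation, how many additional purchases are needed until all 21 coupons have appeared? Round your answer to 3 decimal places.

The wait to go from k to k+1 distinct coupons is geometric with mean 21/(21-k).
Sum over k = 4,...,20: E = 21/17 + 21/16 + 21/15 + ... + 21/2 + 21/1 = 72.2306.

72.231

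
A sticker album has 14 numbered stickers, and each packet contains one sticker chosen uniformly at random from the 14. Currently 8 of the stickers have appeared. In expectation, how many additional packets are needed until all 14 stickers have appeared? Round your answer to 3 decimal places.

The wait to go from k to k+1 distinct stickers is geometric with mean 14/(14-k).
Sum over k = 8,...,13: E = 14/6 + 14/5 + 14/4 + 14/3 + 14/2 + 14/1 = 34.3000.

34.300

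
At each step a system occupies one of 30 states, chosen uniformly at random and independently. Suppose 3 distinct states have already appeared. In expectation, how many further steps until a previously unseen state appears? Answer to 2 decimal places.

1.11

The number of steps until the next new state is geometric with success probability 27/30, so its mean is 30/27.
E = 30/27 = 1.111.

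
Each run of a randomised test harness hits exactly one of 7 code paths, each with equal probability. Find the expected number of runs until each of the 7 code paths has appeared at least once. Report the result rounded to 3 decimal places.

18.150

After k distinct code paths have appeared, the next run gives a new one with probability (7-k)/7, so the expected wait for the (k+1)-th is 7/(7-k).
E[T] = 7/7 + 7/6 + 7/5 + ... + 7/2 + 7/1 = 7·H_{7}.
H_{7} = 2.5929, so E[T] = 18.1500.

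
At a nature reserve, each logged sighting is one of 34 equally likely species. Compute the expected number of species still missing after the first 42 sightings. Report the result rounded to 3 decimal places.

9.704

For each species, P(unseen after 42) = (33/34)^42 = 0.2854.
By linearity of expectation, E[unseen] = 34·(33/34)^42 = 9.7040.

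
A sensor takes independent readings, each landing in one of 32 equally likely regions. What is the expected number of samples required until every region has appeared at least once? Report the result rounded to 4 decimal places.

After k distinct regions have appeared, the next sample gives a new one with probability (32-k)/32, so the expected wait for the (k+1)-th is 32/(32-k).
E[T] = 32/32 + 32/31 + 32/30 + ... + 32/2 + 32/1 = 32·H_{32}.
H_{32} = 4.05850, so E[T] = 129.87185.

129.8718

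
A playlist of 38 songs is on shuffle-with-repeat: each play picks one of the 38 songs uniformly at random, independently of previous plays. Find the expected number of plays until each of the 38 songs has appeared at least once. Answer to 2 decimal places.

160.66

Split into phases: going from k distinct to k+1 distinct takes on average 38/(38-k) plays.
E[T] = 38/38 + 38/37 + 38/36 + ... + 38/2 + 38/1 = 38·H_{38}.
H_{38} = 4.228, so E[T] = 160.660.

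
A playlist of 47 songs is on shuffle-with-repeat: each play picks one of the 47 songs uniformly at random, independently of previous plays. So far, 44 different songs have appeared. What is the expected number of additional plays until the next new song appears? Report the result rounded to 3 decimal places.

15.667

The number of plays until the next new song is geometric with success probability 3/47, so its mean is 47/3.
E = 47/3 = 15.6667.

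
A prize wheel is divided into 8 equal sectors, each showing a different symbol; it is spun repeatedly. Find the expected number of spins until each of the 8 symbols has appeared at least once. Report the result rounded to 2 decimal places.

Split into phases: going from k distinct to k+1 distinct takes on average 8/(8-k) spins.
E[T] = 8/8 + 8/7 + 8/6 + ... + 8/2 + 8/1 = 8·H_{8}.
H_{8} = 2.718, so E[T] = 21.743.

21.74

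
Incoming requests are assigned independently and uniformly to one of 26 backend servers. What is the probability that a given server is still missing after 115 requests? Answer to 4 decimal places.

Each request misses the fixed server with probability (26-1)/26 = 25/26, independently.
P(still missing after 115) = (25/26)^115 = 0.01099.

0.0110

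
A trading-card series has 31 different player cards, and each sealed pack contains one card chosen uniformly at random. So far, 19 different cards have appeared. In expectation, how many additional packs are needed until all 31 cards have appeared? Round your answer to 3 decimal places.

96.200

From k distinct to k+1 distinct takes on average 31/(31-k) packs.
Sum over k = 19,...,30: E = 31/12 + 31/11 + 31/10 + ... + 31/2 + 31/1 = 96.1995.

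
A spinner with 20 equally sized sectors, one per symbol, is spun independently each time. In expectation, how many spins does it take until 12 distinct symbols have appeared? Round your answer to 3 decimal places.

17.598

Going from k to k+1 distinct takes a geometric number of spins with mean 20/(20-k).
Sum over k = 0,...,11: E = 20/20 + 20/19 + 20/18 + ... + 20/10 + 20/9 = 17.5977.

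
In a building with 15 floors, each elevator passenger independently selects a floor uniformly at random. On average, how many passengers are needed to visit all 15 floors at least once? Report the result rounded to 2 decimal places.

49.77

After k distinct floors have appeared, the next passenger gives a new one with probability (15-k)/15, so the expected wait for the (k+1)-th is 15/(15-k).
E[T] = 15/15 + 15/14 + 15/13 + ... + 15/2 + 15/1 = 15·H_{15}.
H_{15} = 3.318, so E[T] = 49.773.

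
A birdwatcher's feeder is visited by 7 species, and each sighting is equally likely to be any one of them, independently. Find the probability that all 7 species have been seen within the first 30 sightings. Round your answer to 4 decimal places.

By inclusion–exclusion over which species are missing,
P(all seen) = Σ_{j=0}^{7} (-1)^j C(7,j)((7-j)/7)^30
= 1.00000 - 0.06866 + 0.00087 - 0.00000 + 0.00000 - 0.00000 + 0.00000 - 0.00000
= 0.93221.

0.9322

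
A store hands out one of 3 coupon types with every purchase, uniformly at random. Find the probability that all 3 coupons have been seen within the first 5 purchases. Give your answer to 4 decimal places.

0.6173

By inclusion–exclusion over which coupons are missing,
P(all seen) = Σ_{j=0}^{3} (-1)^j C(3,j)((3-j)/3)^5
= 1.00000 - 0.39506 + 0.01235 - 0.00000
= 0.61728.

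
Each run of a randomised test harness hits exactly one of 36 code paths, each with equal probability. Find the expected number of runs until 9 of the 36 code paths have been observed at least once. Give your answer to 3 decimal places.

10.192

With k distinct code paths already seen, the next new one arrives after an expected 36/(36-k) runs.
Sum over k = 0,...,8: E = 36/36 + 36/35 + 36/34 + ... + 36/29 + 36/28 = 10.1917.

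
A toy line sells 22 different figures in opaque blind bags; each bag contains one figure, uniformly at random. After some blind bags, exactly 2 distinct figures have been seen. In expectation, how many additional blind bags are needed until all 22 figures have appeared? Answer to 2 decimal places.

79.15

The wait to go from k to k+1 distinct figures is geometric with mean 22/(22-k).
Sum over k = 2,...,21: E = 22/20 + 22/19 + 22/18 + ... + 22/2 + 22/1 = 79.150.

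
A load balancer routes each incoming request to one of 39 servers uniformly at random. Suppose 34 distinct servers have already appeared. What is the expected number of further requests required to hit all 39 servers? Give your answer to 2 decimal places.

89.05

With k distinct servers already seen, the next new one takes an expected 39/(39-k) requests.
Sum over k = 34,...,38: E = 39/5 + 39/4 + 39/3 + 39/2 + 39/1 = 89.050.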